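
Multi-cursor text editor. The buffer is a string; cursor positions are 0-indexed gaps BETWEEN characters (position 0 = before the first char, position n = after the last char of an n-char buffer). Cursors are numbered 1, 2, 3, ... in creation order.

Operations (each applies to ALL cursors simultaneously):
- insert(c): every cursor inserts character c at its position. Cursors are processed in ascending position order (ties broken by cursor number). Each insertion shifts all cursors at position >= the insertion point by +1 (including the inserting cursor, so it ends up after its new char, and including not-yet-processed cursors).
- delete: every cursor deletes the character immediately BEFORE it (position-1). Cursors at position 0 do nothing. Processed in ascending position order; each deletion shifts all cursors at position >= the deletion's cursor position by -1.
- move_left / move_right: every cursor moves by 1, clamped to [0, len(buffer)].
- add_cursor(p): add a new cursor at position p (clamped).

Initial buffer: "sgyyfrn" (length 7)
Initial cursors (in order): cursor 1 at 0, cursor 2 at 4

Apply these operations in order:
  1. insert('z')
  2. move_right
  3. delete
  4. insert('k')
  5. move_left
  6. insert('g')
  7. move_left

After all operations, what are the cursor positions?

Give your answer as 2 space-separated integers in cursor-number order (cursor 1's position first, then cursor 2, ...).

After op 1 (insert('z')): buffer="zsgyyzfrn" (len 9), cursors c1@1 c2@6, authorship 1....2...
After op 2 (move_right): buffer="zsgyyzfrn" (len 9), cursors c1@2 c2@7, authorship 1....2...
After op 3 (delete): buffer="zgyyzrn" (len 7), cursors c1@1 c2@5, authorship 1...2..
After op 4 (insert('k')): buffer="zkgyyzkrn" (len 9), cursors c1@2 c2@7, authorship 11...22..
After op 5 (move_left): buffer="zkgyyzkrn" (len 9), cursors c1@1 c2@6, authorship 11...22..
After op 6 (insert('g')): buffer="zgkgyyzgkrn" (len 11), cursors c1@2 c2@8, authorship 111...222..
After op 7 (move_left): buffer="zgkgyyzgkrn" (len 11), cursors c1@1 c2@7, authorship 111...222..

Answer: 1 7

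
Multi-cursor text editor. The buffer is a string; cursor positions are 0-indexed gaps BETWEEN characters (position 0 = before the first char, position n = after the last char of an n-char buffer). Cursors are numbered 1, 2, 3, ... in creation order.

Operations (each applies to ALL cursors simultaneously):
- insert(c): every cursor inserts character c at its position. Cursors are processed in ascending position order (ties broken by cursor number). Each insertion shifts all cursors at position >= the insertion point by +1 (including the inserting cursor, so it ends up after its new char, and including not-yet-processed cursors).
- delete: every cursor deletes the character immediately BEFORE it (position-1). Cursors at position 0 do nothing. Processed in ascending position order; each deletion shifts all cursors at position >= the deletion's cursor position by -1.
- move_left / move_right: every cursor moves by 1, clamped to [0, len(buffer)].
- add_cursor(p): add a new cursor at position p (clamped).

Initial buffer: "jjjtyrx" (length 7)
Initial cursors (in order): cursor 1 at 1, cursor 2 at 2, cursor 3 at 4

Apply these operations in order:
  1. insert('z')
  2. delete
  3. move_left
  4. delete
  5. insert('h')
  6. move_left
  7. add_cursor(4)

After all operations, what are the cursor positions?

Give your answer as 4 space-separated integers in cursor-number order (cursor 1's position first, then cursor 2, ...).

Answer: 1 1 3 4

Derivation:
After op 1 (insert('z')): buffer="jzjzjtzyrx" (len 10), cursors c1@2 c2@4 c3@7, authorship .1.2..3...
After op 2 (delete): buffer="jjjtyrx" (len 7), cursors c1@1 c2@2 c3@4, authorship .......
After op 3 (move_left): buffer="jjjtyrx" (len 7), cursors c1@0 c2@1 c3@3, authorship .......
After op 4 (delete): buffer="jtyrx" (len 5), cursors c1@0 c2@0 c3@1, authorship .....
After op 5 (insert('h')): buffer="hhjhtyrx" (len 8), cursors c1@2 c2@2 c3@4, authorship 12.3....
After op 6 (move_left): buffer="hhjhtyrx" (len 8), cursors c1@1 c2@1 c3@3, authorship 12.3....
After op 7 (add_cursor(4)): buffer="hhjhtyrx" (len 8), cursors c1@1 c2@1 c3@3 c4@4, authorship 12.3....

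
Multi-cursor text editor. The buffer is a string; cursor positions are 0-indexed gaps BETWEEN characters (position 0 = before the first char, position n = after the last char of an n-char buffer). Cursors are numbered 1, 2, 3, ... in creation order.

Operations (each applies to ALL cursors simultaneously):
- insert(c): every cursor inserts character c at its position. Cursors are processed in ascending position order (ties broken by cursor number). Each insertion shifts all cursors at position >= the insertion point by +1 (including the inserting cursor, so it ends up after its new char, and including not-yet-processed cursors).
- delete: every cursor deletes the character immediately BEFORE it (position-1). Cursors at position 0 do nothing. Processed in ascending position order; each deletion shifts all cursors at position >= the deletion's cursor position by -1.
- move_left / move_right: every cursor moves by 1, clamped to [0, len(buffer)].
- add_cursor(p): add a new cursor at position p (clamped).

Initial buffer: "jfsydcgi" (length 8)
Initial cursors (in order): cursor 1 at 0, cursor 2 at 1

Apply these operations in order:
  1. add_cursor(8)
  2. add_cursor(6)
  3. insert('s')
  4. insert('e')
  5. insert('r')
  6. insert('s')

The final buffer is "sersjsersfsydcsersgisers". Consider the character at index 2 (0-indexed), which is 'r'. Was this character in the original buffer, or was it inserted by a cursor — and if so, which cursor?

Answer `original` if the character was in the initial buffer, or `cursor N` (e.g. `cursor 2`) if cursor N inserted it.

Answer: cursor 1

Derivation:
After op 1 (add_cursor(8)): buffer="jfsydcgi" (len 8), cursors c1@0 c2@1 c3@8, authorship ........
After op 2 (add_cursor(6)): buffer="jfsydcgi" (len 8), cursors c1@0 c2@1 c4@6 c3@8, authorship ........
After op 3 (insert('s')): buffer="sjsfsydcsgis" (len 12), cursors c1@1 c2@3 c4@9 c3@12, authorship 1.2.....4..3
After op 4 (insert('e')): buffer="sejsefsydcsegise" (len 16), cursors c1@2 c2@5 c4@12 c3@16, authorship 11.22.....44..33
After op 5 (insert('r')): buffer="serjserfsydcsergiser" (len 20), cursors c1@3 c2@7 c4@15 c3@20, authorship 111.222.....444..333
After op 6 (insert('s')): buffer="sersjsersfsydcsersgisers" (len 24), cursors c1@4 c2@9 c4@18 c3@24, authorship 1111.2222.....4444..3333
Authorship (.=original, N=cursor N): 1 1 1 1 . 2 2 2 2 . . . . . 4 4 4 4 . . 3 3 3 3
Index 2: author = 1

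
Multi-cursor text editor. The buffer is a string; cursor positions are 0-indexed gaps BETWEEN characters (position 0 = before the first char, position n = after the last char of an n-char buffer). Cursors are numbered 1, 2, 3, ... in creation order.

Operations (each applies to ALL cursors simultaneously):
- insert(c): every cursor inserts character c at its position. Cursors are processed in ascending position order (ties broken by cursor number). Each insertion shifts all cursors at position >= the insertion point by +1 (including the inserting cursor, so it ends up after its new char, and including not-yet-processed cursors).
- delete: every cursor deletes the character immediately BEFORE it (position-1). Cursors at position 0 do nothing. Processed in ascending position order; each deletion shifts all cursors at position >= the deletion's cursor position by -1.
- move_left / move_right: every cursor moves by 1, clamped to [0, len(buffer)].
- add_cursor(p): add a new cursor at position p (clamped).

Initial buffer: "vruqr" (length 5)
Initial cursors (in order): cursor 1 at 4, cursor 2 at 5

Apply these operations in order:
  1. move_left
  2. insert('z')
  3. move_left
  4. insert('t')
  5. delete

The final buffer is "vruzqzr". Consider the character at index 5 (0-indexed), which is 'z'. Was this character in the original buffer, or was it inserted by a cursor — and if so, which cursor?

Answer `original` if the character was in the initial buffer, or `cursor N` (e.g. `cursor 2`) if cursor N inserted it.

Answer: cursor 2

Derivation:
After op 1 (move_left): buffer="vruqr" (len 5), cursors c1@3 c2@4, authorship .....
After op 2 (insert('z')): buffer="vruzqzr" (len 7), cursors c1@4 c2@6, authorship ...1.2.
After op 3 (move_left): buffer="vruzqzr" (len 7), cursors c1@3 c2@5, authorship ...1.2.
After op 4 (insert('t')): buffer="vrutzqtzr" (len 9), cursors c1@4 c2@7, authorship ...11.22.
After op 5 (delete): buffer="vruzqzr" (len 7), cursors c1@3 c2@5, authorship ...1.2.
Authorship (.=original, N=cursor N): . . . 1 . 2 .
Index 5: author = 2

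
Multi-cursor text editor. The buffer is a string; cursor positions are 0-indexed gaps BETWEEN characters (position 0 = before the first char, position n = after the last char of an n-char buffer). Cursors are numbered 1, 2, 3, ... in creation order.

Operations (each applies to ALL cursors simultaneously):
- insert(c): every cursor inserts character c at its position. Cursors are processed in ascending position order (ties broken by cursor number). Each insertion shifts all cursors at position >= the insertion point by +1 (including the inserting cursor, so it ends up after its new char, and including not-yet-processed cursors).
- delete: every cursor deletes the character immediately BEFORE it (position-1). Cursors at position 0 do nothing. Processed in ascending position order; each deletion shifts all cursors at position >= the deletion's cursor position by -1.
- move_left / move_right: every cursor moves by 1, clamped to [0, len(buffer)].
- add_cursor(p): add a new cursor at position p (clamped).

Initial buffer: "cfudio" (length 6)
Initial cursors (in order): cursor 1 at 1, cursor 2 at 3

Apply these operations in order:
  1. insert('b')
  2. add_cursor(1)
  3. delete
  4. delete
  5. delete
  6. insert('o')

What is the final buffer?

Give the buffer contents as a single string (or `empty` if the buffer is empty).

Answer: ooodio

Derivation:
After op 1 (insert('b')): buffer="cbfubdio" (len 8), cursors c1@2 c2@5, authorship .1..2...
After op 2 (add_cursor(1)): buffer="cbfubdio" (len 8), cursors c3@1 c1@2 c2@5, authorship .1..2...
After op 3 (delete): buffer="fudio" (len 5), cursors c1@0 c3@0 c2@2, authorship .....
After op 4 (delete): buffer="fdio" (len 4), cursors c1@0 c3@0 c2@1, authorship ....
After op 5 (delete): buffer="dio" (len 3), cursors c1@0 c2@0 c3@0, authorship ...
After op 6 (insert('o')): buffer="ooodio" (len 6), cursors c1@3 c2@3 c3@3, authorship 123...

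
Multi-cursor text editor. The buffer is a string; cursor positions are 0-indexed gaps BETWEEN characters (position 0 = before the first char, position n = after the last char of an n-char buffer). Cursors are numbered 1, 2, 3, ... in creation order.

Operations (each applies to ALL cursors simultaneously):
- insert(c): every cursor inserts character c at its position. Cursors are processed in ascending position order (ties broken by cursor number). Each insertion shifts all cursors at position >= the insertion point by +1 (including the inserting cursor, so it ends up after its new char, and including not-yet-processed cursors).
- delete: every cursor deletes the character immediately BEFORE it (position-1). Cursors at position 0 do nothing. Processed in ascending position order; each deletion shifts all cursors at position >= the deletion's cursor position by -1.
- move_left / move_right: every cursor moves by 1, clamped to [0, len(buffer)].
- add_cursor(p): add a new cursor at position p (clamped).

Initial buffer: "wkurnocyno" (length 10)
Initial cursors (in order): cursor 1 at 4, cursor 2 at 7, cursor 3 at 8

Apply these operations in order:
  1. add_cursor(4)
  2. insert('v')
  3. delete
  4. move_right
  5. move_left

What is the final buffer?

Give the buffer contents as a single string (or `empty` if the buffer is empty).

Answer: wkurnocyno

Derivation:
After op 1 (add_cursor(4)): buffer="wkurnocyno" (len 10), cursors c1@4 c4@4 c2@7 c3@8, authorship ..........
After op 2 (insert('v')): buffer="wkurvvnocvyvno" (len 14), cursors c1@6 c4@6 c2@10 c3@12, authorship ....14...2.3..
After op 3 (delete): buffer="wkurnocyno" (len 10), cursors c1@4 c4@4 c2@7 c3@8, authorship ..........
After op 4 (move_right): buffer="wkurnocyno" (len 10), cursors c1@5 c4@5 c2@8 c3@9, authorship ..........
After op 5 (move_left): buffer="wkurnocyno" (len 10), cursors c1@4 c4@4 c2@7 c3@8, authorship ..........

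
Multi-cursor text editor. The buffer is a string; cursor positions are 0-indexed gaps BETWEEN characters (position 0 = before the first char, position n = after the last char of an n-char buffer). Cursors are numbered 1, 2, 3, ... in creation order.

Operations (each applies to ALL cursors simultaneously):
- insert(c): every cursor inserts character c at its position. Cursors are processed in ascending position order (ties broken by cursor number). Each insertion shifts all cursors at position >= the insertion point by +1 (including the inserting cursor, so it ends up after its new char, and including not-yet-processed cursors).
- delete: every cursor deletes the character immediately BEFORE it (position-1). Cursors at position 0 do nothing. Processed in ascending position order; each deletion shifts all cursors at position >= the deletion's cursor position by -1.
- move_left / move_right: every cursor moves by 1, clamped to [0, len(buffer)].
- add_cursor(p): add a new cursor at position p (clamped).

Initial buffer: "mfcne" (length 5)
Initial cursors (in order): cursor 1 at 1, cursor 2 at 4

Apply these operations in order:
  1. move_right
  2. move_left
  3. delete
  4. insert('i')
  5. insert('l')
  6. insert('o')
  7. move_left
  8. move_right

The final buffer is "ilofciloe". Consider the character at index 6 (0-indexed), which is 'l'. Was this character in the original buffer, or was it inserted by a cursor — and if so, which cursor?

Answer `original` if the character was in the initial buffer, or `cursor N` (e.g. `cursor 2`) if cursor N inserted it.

Answer: cursor 2

Derivation:
After op 1 (move_right): buffer="mfcne" (len 5), cursors c1@2 c2@5, authorship .....
After op 2 (move_left): buffer="mfcne" (len 5), cursors c1@1 c2@4, authorship .....
After op 3 (delete): buffer="fce" (len 3), cursors c1@0 c2@2, authorship ...
After op 4 (insert('i')): buffer="ifcie" (len 5), cursors c1@1 c2@4, authorship 1..2.
After op 5 (insert('l')): buffer="ilfcile" (len 7), cursors c1@2 c2@6, authorship 11..22.
After op 6 (insert('o')): buffer="ilofciloe" (len 9), cursors c1@3 c2@8, authorship 111..222.
After op 7 (move_left): buffer="ilofciloe" (len 9), cursors c1@2 c2@7, authorship 111..222.
After op 8 (move_right): buffer="ilofciloe" (len 9), cursors c1@3 c2@8, authorship 111..222.
Authorship (.=original, N=cursor N): 1 1 1 . . 2 2 2 .
Index 6: author = 2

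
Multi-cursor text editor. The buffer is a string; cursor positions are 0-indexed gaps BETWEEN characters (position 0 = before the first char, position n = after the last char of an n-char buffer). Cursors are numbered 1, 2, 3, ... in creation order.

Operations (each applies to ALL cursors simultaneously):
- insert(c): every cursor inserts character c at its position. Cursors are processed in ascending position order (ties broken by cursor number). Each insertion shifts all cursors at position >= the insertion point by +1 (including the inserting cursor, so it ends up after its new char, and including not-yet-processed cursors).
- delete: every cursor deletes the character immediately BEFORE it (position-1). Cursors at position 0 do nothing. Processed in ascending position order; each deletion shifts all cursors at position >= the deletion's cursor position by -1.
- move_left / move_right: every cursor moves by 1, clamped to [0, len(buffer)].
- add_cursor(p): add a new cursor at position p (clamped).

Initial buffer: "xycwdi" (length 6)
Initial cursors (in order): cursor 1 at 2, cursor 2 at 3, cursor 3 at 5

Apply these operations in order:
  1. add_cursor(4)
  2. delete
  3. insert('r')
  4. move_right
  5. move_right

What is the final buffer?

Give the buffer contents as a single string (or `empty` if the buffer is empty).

After op 1 (add_cursor(4)): buffer="xycwdi" (len 6), cursors c1@2 c2@3 c4@4 c3@5, authorship ......
After op 2 (delete): buffer="xi" (len 2), cursors c1@1 c2@1 c3@1 c4@1, authorship ..
After op 3 (insert('r')): buffer="xrrrri" (len 6), cursors c1@5 c2@5 c3@5 c4@5, authorship .1234.
After op 4 (move_right): buffer="xrrrri" (len 6), cursors c1@6 c2@6 c3@6 c4@6, authorship .1234.
After op 5 (move_right): buffer="xrrrri" (len 6), cursors c1@6 c2@6 c3@6 c4@6, authorship .1234.

Answer: xrrrri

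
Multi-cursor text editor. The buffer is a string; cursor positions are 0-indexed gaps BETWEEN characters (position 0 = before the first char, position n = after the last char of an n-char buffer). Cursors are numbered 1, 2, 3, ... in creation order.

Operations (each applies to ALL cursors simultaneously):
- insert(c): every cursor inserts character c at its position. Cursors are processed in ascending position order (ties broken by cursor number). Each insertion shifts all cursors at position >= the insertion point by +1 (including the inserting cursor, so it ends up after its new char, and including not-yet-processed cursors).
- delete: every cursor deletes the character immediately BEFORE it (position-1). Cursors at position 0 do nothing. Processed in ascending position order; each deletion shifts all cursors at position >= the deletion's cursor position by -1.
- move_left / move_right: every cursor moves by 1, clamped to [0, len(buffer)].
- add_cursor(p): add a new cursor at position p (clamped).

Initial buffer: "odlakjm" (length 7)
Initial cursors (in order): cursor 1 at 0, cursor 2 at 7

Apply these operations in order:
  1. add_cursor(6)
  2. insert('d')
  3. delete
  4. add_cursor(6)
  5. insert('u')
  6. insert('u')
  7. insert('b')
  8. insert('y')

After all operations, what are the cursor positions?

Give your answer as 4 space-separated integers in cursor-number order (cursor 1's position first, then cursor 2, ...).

Answer: 4 23 18 18

Derivation:
After op 1 (add_cursor(6)): buffer="odlakjm" (len 7), cursors c1@0 c3@6 c2@7, authorship .......
After op 2 (insert('d')): buffer="dodlakjdmd" (len 10), cursors c1@1 c3@8 c2@10, authorship 1......3.2
After op 3 (delete): buffer="odlakjm" (len 7), cursors c1@0 c3@6 c2@7, authorship .......
After op 4 (add_cursor(6)): buffer="odlakjm" (len 7), cursors c1@0 c3@6 c4@6 c2@7, authorship .......
After op 5 (insert('u')): buffer="uodlakjuumu" (len 11), cursors c1@1 c3@9 c4@9 c2@11, authorship 1......34.2
After op 6 (insert('u')): buffer="uuodlakjuuuumuu" (len 15), cursors c1@2 c3@12 c4@12 c2@15, authorship 11......3434.22
After op 7 (insert('b')): buffer="uubodlakjuuuubbmuub" (len 19), cursors c1@3 c3@15 c4@15 c2@19, authorship 111......343434.222
After op 8 (insert('y')): buffer="uubyodlakjuuuubbyymuuby" (len 23), cursors c1@4 c3@18 c4@18 c2@23, authorship 1111......34343434.2222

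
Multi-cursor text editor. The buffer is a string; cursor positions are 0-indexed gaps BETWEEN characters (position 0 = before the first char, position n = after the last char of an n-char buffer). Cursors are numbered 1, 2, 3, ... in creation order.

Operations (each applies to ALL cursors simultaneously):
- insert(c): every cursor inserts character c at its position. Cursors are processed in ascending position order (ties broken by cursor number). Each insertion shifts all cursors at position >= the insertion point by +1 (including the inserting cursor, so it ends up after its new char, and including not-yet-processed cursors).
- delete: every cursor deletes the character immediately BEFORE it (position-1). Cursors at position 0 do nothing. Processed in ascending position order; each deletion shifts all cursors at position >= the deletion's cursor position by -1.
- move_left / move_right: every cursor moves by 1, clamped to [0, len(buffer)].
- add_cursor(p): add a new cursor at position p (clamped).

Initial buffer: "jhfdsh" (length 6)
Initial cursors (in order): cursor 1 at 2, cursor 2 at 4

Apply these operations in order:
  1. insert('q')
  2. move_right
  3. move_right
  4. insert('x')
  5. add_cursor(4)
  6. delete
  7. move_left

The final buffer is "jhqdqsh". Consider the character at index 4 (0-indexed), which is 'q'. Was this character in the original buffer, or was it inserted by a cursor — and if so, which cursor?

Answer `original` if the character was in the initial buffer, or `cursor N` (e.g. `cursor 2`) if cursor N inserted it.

Answer: cursor 2

Derivation:
After op 1 (insert('q')): buffer="jhqfdqsh" (len 8), cursors c1@3 c2@6, authorship ..1..2..
After op 2 (move_right): buffer="jhqfdqsh" (len 8), cursors c1@4 c2@7, authorship ..1..2..
After op 3 (move_right): buffer="jhqfdqsh" (len 8), cursors c1@5 c2@8, authorship ..1..2..
After op 4 (insert('x')): buffer="jhqfdxqshx" (len 10), cursors c1@6 c2@10, authorship ..1..12..2
After op 5 (add_cursor(4)): buffer="jhqfdxqshx" (len 10), cursors c3@4 c1@6 c2@10, authorship ..1..12..2
After op 6 (delete): buffer="jhqdqsh" (len 7), cursors c3@3 c1@4 c2@7, authorship ..1.2..
After op 7 (move_left): buffer="jhqdqsh" (len 7), cursors c3@2 c1@3 c2@6, authorship ..1.2..
Authorship (.=original, N=cursor N): . . 1 . 2 . .
Index 4: author = 2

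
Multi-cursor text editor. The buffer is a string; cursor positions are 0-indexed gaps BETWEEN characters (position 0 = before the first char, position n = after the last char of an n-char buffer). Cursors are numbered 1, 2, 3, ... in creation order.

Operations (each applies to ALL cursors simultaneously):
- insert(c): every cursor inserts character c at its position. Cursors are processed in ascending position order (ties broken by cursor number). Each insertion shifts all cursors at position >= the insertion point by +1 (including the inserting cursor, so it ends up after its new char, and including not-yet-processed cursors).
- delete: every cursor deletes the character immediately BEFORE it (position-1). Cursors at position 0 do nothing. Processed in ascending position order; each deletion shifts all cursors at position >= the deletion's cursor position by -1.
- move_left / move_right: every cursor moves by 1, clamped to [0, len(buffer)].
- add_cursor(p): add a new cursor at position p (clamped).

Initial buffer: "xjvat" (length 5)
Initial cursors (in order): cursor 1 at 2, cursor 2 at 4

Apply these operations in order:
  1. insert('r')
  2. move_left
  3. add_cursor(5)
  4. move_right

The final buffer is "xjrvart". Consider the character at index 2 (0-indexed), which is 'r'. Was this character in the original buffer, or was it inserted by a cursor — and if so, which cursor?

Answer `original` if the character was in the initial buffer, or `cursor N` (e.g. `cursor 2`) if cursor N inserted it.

Answer: cursor 1

Derivation:
After op 1 (insert('r')): buffer="xjrvart" (len 7), cursors c1@3 c2@6, authorship ..1..2.
After op 2 (move_left): buffer="xjrvart" (len 7), cursors c1@2 c2@5, authorship ..1..2.
After op 3 (add_cursor(5)): buffer="xjrvart" (len 7), cursors c1@2 c2@5 c3@5, authorship ..1..2.
After op 4 (move_right): buffer="xjrvart" (len 7), cursors c1@3 c2@6 c3@6, authorship ..1..2.
Authorship (.=original, N=cursor N): . . 1 . . 2 .
Index 2: author = 1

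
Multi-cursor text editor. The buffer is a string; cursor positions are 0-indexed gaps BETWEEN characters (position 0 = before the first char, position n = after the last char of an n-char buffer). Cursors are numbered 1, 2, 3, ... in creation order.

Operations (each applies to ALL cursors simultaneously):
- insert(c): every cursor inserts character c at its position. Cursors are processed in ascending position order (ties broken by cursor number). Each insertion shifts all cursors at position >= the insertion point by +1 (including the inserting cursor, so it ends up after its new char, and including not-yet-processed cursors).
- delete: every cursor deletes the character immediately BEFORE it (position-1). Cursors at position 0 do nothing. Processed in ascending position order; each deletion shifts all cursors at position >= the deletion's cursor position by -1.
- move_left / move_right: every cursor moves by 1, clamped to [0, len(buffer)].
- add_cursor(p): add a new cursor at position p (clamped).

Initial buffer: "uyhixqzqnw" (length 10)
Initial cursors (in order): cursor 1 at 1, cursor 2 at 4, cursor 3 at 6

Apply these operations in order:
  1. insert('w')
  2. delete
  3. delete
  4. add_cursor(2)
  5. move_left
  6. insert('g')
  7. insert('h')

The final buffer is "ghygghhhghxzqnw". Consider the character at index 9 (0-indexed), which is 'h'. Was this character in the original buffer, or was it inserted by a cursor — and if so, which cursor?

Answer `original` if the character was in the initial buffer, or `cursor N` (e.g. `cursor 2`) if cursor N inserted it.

Answer: cursor 3

Derivation:
After op 1 (insert('w')): buffer="uwyhiwxqwzqnw" (len 13), cursors c1@2 c2@6 c3@9, authorship .1...2..3....
After op 2 (delete): buffer="uyhixqzqnw" (len 10), cursors c1@1 c2@4 c3@6, authorship ..........
After op 3 (delete): buffer="yhxzqnw" (len 7), cursors c1@0 c2@2 c3@3, authorship .......
After op 4 (add_cursor(2)): buffer="yhxzqnw" (len 7), cursors c1@0 c2@2 c4@2 c3@3, authorship .......
After op 5 (move_left): buffer="yhxzqnw" (len 7), cursors c1@0 c2@1 c4@1 c3@2, authorship .......
After op 6 (insert('g')): buffer="gygghgxzqnw" (len 11), cursors c1@1 c2@4 c4@4 c3@6, authorship 1.24.3.....
After op 7 (insert('h')): buffer="ghygghhhghxzqnw" (len 15), cursors c1@2 c2@7 c4@7 c3@10, authorship 11.2424.33.....
Authorship (.=original, N=cursor N): 1 1 . 2 4 2 4 . 3 3 . . . . .
Index 9: author = 3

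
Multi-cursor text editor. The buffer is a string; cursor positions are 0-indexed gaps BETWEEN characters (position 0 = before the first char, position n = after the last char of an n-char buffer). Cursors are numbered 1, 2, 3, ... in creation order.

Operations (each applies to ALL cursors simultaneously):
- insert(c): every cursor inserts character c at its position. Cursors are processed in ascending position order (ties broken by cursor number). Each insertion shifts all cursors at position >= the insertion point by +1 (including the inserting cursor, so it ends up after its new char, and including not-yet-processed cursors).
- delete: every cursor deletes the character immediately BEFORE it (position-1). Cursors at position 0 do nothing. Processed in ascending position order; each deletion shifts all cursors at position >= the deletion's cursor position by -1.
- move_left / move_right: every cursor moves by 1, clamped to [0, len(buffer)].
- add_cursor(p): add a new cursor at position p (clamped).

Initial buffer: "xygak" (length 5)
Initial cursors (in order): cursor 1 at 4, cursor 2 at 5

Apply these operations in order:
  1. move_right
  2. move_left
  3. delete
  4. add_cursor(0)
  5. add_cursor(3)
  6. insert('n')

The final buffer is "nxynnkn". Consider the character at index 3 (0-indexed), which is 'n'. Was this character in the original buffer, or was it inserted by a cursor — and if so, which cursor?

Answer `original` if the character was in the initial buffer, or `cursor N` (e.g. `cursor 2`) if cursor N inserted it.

Answer: cursor 1

Derivation:
After op 1 (move_right): buffer="xygak" (len 5), cursors c1@5 c2@5, authorship .....
After op 2 (move_left): buffer="xygak" (len 5), cursors c1@4 c2@4, authorship .....
After op 3 (delete): buffer="xyk" (len 3), cursors c1@2 c2@2, authorship ...
After op 4 (add_cursor(0)): buffer="xyk" (len 3), cursors c3@0 c1@2 c2@2, authorship ...
After op 5 (add_cursor(3)): buffer="xyk" (len 3), cursors c3@0 c1@2 c2@2 c4@3, authorship ...
After op 6 (insert('n')): buffer="nxynnkn" (len 7), cursors c3@1 c1@5 c2@5 c4@7, authorship 3..12.4
Authorship (.=original, N=cursor N): 3 . . 1 2 . 4
Index 3: author = 1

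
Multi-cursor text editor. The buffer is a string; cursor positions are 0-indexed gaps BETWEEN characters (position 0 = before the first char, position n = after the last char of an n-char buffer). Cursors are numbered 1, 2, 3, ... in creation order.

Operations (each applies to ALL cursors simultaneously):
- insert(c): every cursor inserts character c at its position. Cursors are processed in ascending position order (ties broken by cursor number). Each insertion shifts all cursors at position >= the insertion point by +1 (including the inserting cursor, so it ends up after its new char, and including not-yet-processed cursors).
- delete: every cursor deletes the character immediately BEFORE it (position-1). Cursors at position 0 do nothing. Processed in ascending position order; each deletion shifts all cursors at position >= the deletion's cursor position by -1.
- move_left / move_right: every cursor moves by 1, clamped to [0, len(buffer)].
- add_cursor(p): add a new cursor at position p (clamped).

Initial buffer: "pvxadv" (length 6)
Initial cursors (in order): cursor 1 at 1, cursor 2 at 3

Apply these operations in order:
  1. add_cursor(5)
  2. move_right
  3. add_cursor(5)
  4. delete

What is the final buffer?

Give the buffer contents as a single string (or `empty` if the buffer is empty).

Answer: px

Derivation:
After op 1 (add_cursor(5)): buffer="pvxadv" (len 6), cursors c1@1 c2@3 c3@5, authorship ......
After op 2 (move_right): buffer="pvxadv" (len 6), cursors c1@2 c2@4 c3@6, authorship ......
After op 3 (add_cursor(5)): buffer="pvxadv" (len 6), cursors c1@2 c2@4 c4@5 c3@6, authorship ......
After op 4 (delete): buffer="px" (len 2), cursors c1@1 c2@2 c3@2 c4@2, authorship ..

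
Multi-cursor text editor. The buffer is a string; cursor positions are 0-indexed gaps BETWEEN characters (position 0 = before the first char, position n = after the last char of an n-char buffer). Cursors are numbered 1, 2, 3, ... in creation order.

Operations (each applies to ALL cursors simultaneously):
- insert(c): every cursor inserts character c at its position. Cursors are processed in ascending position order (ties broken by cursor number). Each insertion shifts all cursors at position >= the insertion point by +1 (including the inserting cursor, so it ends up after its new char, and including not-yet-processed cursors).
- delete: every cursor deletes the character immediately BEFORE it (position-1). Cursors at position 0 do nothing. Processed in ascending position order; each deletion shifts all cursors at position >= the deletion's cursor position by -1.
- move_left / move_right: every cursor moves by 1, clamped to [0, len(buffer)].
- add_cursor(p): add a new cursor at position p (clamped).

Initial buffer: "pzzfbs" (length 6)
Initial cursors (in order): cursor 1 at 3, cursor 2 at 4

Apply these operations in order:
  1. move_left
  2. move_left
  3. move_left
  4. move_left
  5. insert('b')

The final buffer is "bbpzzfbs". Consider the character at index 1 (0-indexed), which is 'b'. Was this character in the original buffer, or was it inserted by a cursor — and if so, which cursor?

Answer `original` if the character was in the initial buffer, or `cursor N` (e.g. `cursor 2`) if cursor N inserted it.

After op 1 (move_left): buffer="pzzfbs" (len 6), cursors c1@2 c2@3, authorship ......
After op 2 (move_left): buffer="pzzfbs" (len 6), cursors c1@1 c2@2, authorship ......
After op 3 (move_left): buffer="pzzfbs" (len 6), cursors c1@0 c2@1, authorship ......
After op 4 (move_left): buffer="pzzfbs" (len 6), cursors c1@0 c2@0, authorship ......
After op 5 (insert('b')): buffer="bbpzzfbs" (len 8), cursors c1@2 c2@2, authorship 12......
Authorship (.=original, N=cursor N): 1 2 . . . . . .
Index 1: author = 2

Answer: cursor 2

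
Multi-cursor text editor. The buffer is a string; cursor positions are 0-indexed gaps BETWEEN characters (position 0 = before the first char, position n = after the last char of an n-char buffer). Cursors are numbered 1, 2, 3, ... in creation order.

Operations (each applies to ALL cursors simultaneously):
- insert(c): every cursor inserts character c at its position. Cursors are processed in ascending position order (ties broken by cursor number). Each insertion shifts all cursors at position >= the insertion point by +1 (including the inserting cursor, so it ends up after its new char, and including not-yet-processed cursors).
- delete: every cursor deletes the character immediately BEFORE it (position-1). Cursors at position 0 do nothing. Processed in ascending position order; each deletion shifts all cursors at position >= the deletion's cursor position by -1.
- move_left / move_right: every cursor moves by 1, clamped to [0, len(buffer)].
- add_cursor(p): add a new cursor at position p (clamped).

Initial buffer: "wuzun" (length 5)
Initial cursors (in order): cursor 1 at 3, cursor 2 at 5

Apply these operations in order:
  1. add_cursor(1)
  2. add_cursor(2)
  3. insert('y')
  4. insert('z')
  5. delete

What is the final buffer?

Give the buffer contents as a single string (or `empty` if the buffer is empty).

After op 1 (add_cursor(1)): buffer="wuzun" (len 5), cursors c3@1 c1@3 c2@5, authorship .....
After op 2 (add_cursor(2)): buffer="wuzun" (len 5), cursors c3@1 c4@2 c1@3 c2@5, authorship .....
After op 3 (insert('y')): buffer="wyuyzyuny" (len 9), cursors c3@2 c4@4 c1@6 c2@9, authorship .3.4.1..2
After op 4 (insert('z')): buffer="wyzuyzzyzunyz" (len 13), cursors c3@3 c4@6 c1@9 c2@13, authorship .33.44.11..22
After op 5 (delete): buffer="wyuyzyuny" (len 9), cursors c3@2 c4@4 c1@6 c2@9, authorship .3.4.1..2

Answer: wyuyzyuny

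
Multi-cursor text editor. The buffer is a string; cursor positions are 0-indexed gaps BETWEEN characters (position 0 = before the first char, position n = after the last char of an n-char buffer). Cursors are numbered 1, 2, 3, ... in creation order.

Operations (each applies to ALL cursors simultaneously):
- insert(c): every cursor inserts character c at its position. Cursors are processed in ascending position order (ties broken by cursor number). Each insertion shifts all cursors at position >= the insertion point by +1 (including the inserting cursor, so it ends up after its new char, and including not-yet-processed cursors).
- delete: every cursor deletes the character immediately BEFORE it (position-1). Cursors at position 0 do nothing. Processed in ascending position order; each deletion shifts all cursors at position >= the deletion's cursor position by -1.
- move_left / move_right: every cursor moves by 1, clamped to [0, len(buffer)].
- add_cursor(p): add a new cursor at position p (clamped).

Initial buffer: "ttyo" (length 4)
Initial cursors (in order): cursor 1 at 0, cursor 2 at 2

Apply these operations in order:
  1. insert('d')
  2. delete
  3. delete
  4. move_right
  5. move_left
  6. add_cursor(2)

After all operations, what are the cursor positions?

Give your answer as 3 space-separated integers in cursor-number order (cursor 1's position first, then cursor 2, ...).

After op 1 (insert('d')): buffer="dttdyo" (len 6), cursors c1@1 c2@4, authorship 1..2..
After op 2 (delete): buffer="ttyo" (len 4), cursors c1@0 c2@2, authorship ....
After op 3 (delete): buffer="tyo" (len 3), cursors c1@0 c2@1, authorship ...
After op 4 (move_right): buffer="tyo" (len 3), cursors c1@1 c2@2, authorship ...
After op 5 (move_left): buffer="tyo" (len 3), cursors c1@0 c2@1, authorship ...
After op 6 (add_cursor(2)): buffer="tyo" (len 3), cursors c1@0 c2@1 c3@2, authorship ...

Answer: 0 1 2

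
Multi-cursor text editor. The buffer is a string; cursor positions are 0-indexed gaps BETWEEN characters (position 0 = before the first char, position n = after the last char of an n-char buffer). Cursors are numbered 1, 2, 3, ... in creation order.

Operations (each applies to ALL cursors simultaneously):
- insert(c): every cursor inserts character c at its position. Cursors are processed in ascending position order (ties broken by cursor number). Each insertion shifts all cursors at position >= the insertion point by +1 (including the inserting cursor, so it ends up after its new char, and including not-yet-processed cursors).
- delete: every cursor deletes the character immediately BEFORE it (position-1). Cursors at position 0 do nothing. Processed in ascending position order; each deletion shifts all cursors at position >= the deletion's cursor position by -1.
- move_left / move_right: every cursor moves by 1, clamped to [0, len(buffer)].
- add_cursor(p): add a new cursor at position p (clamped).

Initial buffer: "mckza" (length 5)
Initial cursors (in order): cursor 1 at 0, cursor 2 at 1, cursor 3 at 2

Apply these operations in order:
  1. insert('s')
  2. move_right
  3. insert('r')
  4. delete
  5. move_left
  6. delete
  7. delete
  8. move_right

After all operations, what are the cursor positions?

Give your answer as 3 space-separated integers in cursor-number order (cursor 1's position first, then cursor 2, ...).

Answer: 1 1 1

Derivation:
After op 1 (insert('s')): buffer="smscskza" (len 8), cursors c1@1 c2@3 c3@5, authorship 1.2.3...
After op 2 (move_right): buffer="smscskza" (len 8), cursors c1@2 c2@4 c3@6, authorship 1.2.3...
After op 3 (insert('r')): buffer="smrscrskrza" (len 11), cursors c1@3 c2@6 c3@9, authorship 1.12.23.3..
After op 4 (delete): buffer="smscskza" (len 8), cursors c1@2 c2@4 c3@6, authorship 1.2.3...
After op 5 (move_left): buffer="smscskza" (len 8), cursors c1@1 c2@3 c3@5, authorship 1.2.3...
After op 6 (delete): buffer="mckza" (len 5), cursors c1@0 c2@1 c3@2, authorship .....
After op 7 (delete): buffer="kza" (len 3), cursors c1@0 c2@0 c3@0, authorship ...
After op 8 (move_right): buffer="kza" (len 3), cursors c1@1 c2@1 c3@1, authorship ...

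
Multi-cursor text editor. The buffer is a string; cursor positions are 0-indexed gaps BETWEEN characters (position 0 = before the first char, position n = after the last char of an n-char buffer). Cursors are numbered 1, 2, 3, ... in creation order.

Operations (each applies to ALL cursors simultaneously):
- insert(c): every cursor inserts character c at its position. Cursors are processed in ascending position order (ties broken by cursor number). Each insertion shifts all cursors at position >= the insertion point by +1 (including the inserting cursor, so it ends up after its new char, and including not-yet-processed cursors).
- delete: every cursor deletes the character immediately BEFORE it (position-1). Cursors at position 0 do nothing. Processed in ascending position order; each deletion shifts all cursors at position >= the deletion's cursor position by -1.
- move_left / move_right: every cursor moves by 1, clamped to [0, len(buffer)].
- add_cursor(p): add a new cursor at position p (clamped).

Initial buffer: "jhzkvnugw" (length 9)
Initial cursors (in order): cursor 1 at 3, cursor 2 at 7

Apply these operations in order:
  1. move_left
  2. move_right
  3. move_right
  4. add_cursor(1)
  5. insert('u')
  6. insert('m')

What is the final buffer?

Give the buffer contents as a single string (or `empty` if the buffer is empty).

Answer: jumhzkumvnugumw

Derivation:
After op 1 (move_left): buffer="jhzkvnugw" (len 9), cursors c1@2 c2@6, authorship .........
After op 2 (move_right): buffer="jhzkvnugw" (len 9), cursors c1@3 c2@7, authorship .........
After op 3 (move_right): buffer="jhzkvnugw" (len 9), cursors c1@4 c2@8, authorship .........
After op 4 (add_cursor(1)): buffer="jhzkvnugw" (len 9), cursors c3@1 c1@4 c2@8, authorship .........
After op 5 (insert('u')): buffer="juhzkuvnuguw" (len 12), cursors c3@2 c1@6 c2@11, authorship .3...1....2.
After op 6 (insert('m')): buffer="jumhzkumvnugumw" (len 15), cursors c3@3 c1@8 c2@14, authorship .33...11....22.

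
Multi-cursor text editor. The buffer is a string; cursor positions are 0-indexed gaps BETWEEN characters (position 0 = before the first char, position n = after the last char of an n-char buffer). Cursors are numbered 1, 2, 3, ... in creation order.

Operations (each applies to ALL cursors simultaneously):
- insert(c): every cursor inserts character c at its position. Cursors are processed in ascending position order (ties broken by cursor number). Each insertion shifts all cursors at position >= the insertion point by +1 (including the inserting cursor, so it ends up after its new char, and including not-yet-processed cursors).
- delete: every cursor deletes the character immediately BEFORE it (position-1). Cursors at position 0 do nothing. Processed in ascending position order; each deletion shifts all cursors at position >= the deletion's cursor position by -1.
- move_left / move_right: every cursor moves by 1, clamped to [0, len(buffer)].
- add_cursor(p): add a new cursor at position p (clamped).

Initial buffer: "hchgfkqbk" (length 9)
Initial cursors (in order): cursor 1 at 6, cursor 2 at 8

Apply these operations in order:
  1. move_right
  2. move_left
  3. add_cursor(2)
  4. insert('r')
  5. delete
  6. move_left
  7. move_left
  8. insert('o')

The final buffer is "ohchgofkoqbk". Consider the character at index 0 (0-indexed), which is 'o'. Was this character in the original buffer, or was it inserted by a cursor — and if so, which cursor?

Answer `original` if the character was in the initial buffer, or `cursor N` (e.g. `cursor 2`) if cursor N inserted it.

Answer: cursor 3

Derivation:
After op 1 (move_right): buffer="hchgfkqbk" (len 9), cursors c1@7 c2@9, authorship .........
After op 2 (move_left): buffer="hchgfkqbk" (len 9), cursors c1@6 c2@8, authorship .........
After op 3 (add_cursor(2)): buffer="hchgfkqbk" (len 9), cursors c3@2 c1@6 c2@8, authorship .........
After op 4 (insert('r')): buffer="hcrhgfkrqbrk" (len 12), cursors c3@3 c1@8 c2@11, authorship ..3....1..2.
After op 5 (delete): buffer="hchgfkqbk" (len 9), cursors c3@2 c1@6 c2@8, authorship .........
After op 6 (move_left): buffer="hchgfkqbk" (len 9), cursors c3@1 c1@5 c2@7, authorship .........
After op 7 (move_left): buffer="hchgfkqbk" (len 9), cursors c3@0 c1@4 c2@6, authorship .........
After op 8 (insert('o')): buffer="ohchgofkoqbk" (len 12), cursors c3@1 c1@6 c2@9, authorship 3....1..2...
Authorship (.=original, N=cursor N): 3 . . . . 1 . . 2 . . .
Index 0: author = 3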